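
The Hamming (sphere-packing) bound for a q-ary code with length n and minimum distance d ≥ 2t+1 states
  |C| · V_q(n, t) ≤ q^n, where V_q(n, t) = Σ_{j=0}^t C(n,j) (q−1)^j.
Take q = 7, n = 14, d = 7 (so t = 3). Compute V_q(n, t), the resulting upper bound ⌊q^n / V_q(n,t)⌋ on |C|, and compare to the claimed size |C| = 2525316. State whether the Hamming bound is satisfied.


V_q(n, t) = 81985, q^n = 678223072849, Hamming bound = 8272526, |C| = 2525316 ≤ bound (satisfied).

Step 1: Compute V_q(n, t) = Σ_{j=0}^3 C(n, j) (q−1)^j.
  j = 0: C(14,0)·(6)^0 = 1·1 = 1.
  j = 1: C(14,1)·(6)^1 = 14·6 = 84.
  j = 2: C(14,2)·(6)^2 = 91·36 = 3276.
  j = 3: C(14,3)·(6)^3 = 364·216 = 78624.
  V_q(n, t) = 1 + 84 + 3276 + 78624 = 81985.
Step 2: q^n = 7^14 = 678223072849.
Step 3: Hamming bound ⌊q^n / V_q(n,t)⌋ = ⌊678223072849/81985⌋ = 8272526.
Step 4: Compare |C| = 2525316 to 8272526: satisfied.
The claimed |C| lies below the Hamming bound.


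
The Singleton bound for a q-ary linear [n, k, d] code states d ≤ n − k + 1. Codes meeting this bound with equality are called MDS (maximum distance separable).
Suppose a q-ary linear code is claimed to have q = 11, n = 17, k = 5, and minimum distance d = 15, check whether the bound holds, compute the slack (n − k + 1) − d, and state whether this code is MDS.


Singleton RHS = n − k + 1 = 13, slack = -2, bound violated (no such code; not MDS).

Singleton bound: d ≤ n − k + 1.
Here n = 17, k = 5, so n − k + 1 = 13.
Given d = 15, check d ≤ 13: NO.
Slack = (n − k + 1) − d = -2.
The slack is negative: d = 15 exceeds n − k + 1 = 13 by 2, so the Singleton bound is violated and no linear [17, 5, 15]_11 code can exist. In particular it is not MDS (MDS requires d = n − k + 1 exactly).
Description: the claimed parameters are [17, 5, 15]_11; such a code would be impossible (violates the Singleton bound).


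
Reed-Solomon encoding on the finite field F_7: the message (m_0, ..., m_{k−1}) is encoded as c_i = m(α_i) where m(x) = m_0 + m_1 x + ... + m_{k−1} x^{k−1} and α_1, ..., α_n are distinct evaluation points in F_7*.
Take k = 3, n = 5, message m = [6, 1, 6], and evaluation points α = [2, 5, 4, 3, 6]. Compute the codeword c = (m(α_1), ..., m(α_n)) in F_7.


c = [4, 0, 1, 0, 4]

Message polynomial: m(x) = 6 + 1·x + 6·x^2 (mod 7).
For each evaluation point α_i, compute m(α_i) mod 7:
  α_1 = 2: Horner steps 6 → 6 → 4, so m(2) = 4.
  α_2 = 5: Horner steps 6 → 3 → 0, so m(5) = 0.
  α_3 = 4: Horner steps 6 → 4 → 1, so m(4) = 1.
  α_4 = 3: Horner steps 6 → 5 → 0, so m(3) = 0.
  α_5 = 6: Horner steps 6 → 2 → 4, so m(6) = 4.
Codeword c = [4, 0, 1, 0, 4] ∈ F_7^5.


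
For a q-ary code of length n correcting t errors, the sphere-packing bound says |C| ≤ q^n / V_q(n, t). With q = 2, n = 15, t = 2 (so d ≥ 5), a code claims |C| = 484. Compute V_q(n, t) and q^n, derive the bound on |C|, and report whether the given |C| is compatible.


V_q(n, t) = 121, q^n = 32768, Hamming bound = 270, |C| = 484 > bound (violated).

Step 1: Compute V_q(n, t) = Σ_{j=0}^2 C(n, j) (q−1)^j.
  j = 0: C(15,0)·(1)^0 = 1·1 = 1.
  j = 1: C(15,1)·(1)^1 = 15·1 = 15.
  j = 2: C(15,2)·(1)^2 = 105·1 = 105.
  V_q(n, t) = 1 + 15 + 105 = 121.
Step 2: q^n = 2^15 = 32768.
Step 3: Hamming bound ⌊q^n / V_q(n,t)⌋ = ⌊32768/121⌋ = 270.
Step 4: Compare |C| = 484 to 270: violated.
The claimed |C| lies above the Hamming bound, so no 2-ary code of length 15 with d ≥ 5 can have 484 codewords.


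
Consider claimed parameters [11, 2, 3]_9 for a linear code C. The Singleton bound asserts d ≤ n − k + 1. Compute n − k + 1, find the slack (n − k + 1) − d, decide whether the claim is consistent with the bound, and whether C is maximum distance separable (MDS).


Singleton RHS = n − k + 1 = 10, slack = 7, bound satisfied, not MDS.

Singleton bound: d ≤ n − k + 1.
Here n = 11, k = 2, so n − k + 1 = 10.
Given d = 3, check d ≤ 10: YES.
Slack = (n − k + 1) − d = 7.
The code is NOT MDS (slack = 7 > 0).
Description: the claimed parameters are [11, 2, 3]_9; such a code would be non-MDS.


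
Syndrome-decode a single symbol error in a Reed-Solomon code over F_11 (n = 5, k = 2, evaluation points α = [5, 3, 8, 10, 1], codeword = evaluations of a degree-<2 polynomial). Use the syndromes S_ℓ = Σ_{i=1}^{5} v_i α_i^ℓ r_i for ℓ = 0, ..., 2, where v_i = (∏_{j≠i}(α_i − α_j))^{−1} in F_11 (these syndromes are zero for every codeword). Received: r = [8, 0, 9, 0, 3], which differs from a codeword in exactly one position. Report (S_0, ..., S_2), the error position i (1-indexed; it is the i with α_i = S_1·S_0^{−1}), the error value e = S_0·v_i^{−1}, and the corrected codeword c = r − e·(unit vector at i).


S = (9, 2, 9), error at position 4, error magnitude e = 5, c = [8, 0, 9, 6, 3].

Step 1: column multipliers v_i = (∏_{j≠i}(α_i − α_j))^{−1} mod 11.
  i = 1 (α = 5): (5−3)(5−8)(5−10)(5−1) = 2·(−3)·(−5)·4 = 120 ≡ 10, so v_1 = 10^{−1} = 10 (mod 11).
  i = 2 (α = 3): (3−5)(3−8)(3−10)(3−1) = (−2)·(−5)·(−7)·2 = −140 ≡ 3, so v_2 = 3^{−1} = 4 (mod 11).
  i = 3 (α = 8): (8−5)(8−3)(8−10)(8−1) = 3·5·(−2)·7 = −210 ≡ 10, so v_3 = 10^{−1} = 10 (mod 11).
  i = 4 (α = 10): (10−5)(10−3)(10−8)(10−1) = 5·7·2·9 = 630 ≡ 3, so v_4 = 3^{−1} = 4 (mod 11).
  i = 5 (α = 1): (1−5)(1−3)(1−8)(1−10) = (−4)·(−2)·(−7)·(−9) = 504 ≡ 9, so v_5 = 9^{−1} = 5 (mod 11).
  v = [10, 4, 10, 4, 5].
Step 2: syndromes of r = [8, 0, 9, 0, 3] (all sums mod 11).
  S_0 = Σ v_i r_i = 10·8 + 4·0 + 10·9 + 4·0 + 5·3 = 185 ≡ 9.
  S_1 = Σ v_i α_i r_i = 10·5·8 + 4·3·0 + 10·8·9 + 4·10·0 + 5·1·3 = 1135 ≡ 2.
  α_i^2 mod 11 = [3, 9, 9, 1, 1].
  S_2 = Σ v_i α_i^2 r_i = 10·3·8 + 4·9·0 + 10·9·9 + 4·1·0 + 5·1·3 = 1065 ≡ 9.
  S = (9, 2, 9) ≠ 0, so r is not a codeword (an error is present).
Step 3: locate the error. For a single error e at position i, S_ℓ = v_i·e·α_i^ℓ, so α_err = S_1/S_0.
  S_0^{−1} = 9^{−1} = 5 (mod 11), so α_err = 2·5 = 10 ≡ 10 = α_4. Error position i = 4.
  Consistency check: S_2/S_1 = 9·6 = 54 ≡ 10 = α_err ✓ (single-error assumption holds).
Step 4: error magnitude e = S_0/v_4 = S_0·∏_{j≠4}(α_4 − α_j) = 9·3 = 27 ≡ 5 (mod 11).
Step 5: correct position 4: c_4 = r_4 − e = 0 − 5 ≡ 6 (mod 11). Hence c = [8, 0, 9, 6, 3].
  Check: interpolating c through the α_i gives m(x) = 10 + 4·x (degree < 2) with m(α_i) = c_i for every i, so c is indeed a codeword.


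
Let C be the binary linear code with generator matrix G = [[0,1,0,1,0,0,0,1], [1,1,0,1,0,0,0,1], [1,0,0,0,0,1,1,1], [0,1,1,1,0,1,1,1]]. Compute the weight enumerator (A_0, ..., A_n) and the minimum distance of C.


Weight distribution: A_0 = 1, A_1 = 1, A_2 = 1, A_3 = 5, A_4 = 5, A_5 = 1, A_6 = 1, A_7 = 1. Minimum distance d = 1.

Enumerate all 2^4 = 16 messages m ∈ F_2^4.
For each, compute codeword c = mG in F_2^8, then tally its weight.
  m = 0000 → c = 00000000, weight = 0.
  m = 1000 → c = 01010001, weight = 3.
  m = 0100 → c = 11010001, weight = 4.
  m = 1100 → c = 10000000, weight = 1.
  m = 0010 → c = 10000111, weight = 4.
  m = 1010 → c = 11010110, weight = 5.
  m = 0110 → c = 01010110, weight = 4.
  m = 1110 → c = 00000111, weight = 3.
  m = 0001 → c = 01110111, weight = 6.
  m = 1001 → c = 00100110, weight = 3.
  m = 0101 → c = 10100110, weight = 4.
  m = 1101 → c = 11110111, weight = 7.
  m = 0011 → c = 11110000, weight = 4.
  m = 1011 → c = 10100001, weight = 3.
  m = 0111 → c = 00100001, weight = 2.
  m = 1111 → c = 01110000, weight = 3.
Tally weights:
  weight 0: 1 codewords.
  weight 1: 1 codewords.
  weight 2: 1 codewords.
  weight 3: 5 codewords.
  weight 4: 5 codewords.
  weight 5: 1 codewords.
  weight 6: 1 codewords.
  weight 7: 1 codewords.
Minimum distance d = smallest w > 0 with A_w > 0 = 1.
Sanity: Σ A_w = 16 = 2^4 = 16 ✓.


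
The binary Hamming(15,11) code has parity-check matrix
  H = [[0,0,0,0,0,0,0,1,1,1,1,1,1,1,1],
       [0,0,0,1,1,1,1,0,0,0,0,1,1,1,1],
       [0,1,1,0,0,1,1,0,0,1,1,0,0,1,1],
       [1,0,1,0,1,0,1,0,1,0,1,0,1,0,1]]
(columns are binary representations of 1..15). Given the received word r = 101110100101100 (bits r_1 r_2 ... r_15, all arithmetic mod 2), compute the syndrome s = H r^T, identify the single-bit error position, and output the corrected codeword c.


s = (1, 1, 1, 1)^T, error position = 15, corrected codeword c = 101110100101101

Compute s = H r^T mod 2 one row at a time:
  s_1 = 0 + 0 + 1 + 0 + 1 + 1 + 0 + 0 = 3 ≡ 1 (mod 2).
  s_2 = 1 + 1 + 0 + 1 + 1 + 1 + 0 + 0 = 5 ≡ 1 (mod 2).
  s_3 = 0 + 1 + 0 + 1 + 1 + 0 + 0 + 0 = 3 ≡ 1 (mod 2).
  s_4 = 1 + 1 + 1 + 1 + 0 + 0 + 1 + 0 = 5 ≡ 1 (mod 2).
s = (1, 1, 1, 1)^T — this equals column 15 of H (binary 1111), so error is at position 15.
Correct: flip bit 15 of r = 101110100101100 to get c = 101110100101101.


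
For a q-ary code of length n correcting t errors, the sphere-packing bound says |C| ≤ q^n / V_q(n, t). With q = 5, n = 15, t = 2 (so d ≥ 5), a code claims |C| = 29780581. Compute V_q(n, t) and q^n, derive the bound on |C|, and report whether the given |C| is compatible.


V_q(n, t) = 1741, q^n = 30517578125, Hamming bound = 17528764, |C| = 29780581 > bound (violated).

Step 1: Compute V_q(n, t) = Σ_{j=0}^2 C(n, j) (q−1)^j.
  j = 0: C(15,0)·(4)^0 = 1·1 = 1.
  j = 1: C(15,1)·(4)^1 = 15·4 = 60.
  j = 2: C(15,2)·(4)^2 = 105·16 = 1680.
  V_q(n, t) = 1 + 60 + 1680 = 1741.
Step 2: q^n = 5^15 = 30517578125.
Step 3: Hamming bound ⌊q^n / V_q(n,t)⌋ = ⌊30517578125/1741⌋ = 17528764.
Step 4: Compare |C| = 29780581 to 17528764: violated.
The claimed |C| lies above the Hamming bound, so no 5-ary code of length 15 with d ≥ 5 can have 29780581 codewords.


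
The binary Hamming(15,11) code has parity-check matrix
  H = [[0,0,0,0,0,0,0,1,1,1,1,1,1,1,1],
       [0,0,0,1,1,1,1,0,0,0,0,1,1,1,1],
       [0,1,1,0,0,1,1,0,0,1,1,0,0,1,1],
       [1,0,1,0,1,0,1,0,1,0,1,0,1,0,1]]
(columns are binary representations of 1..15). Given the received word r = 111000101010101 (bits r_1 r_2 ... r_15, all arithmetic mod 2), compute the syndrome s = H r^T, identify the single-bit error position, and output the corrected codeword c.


s = (0, 1, 1, 1)^T, error position = 7, corrected codeword c = 111000001010101

Compute s = H r^T mod 2 one row at a time:
  s_1 = 0 + 1 + 0 + 1 + 0 + 1 + 0 + 1 = 4 ≡ 0 (mod 2).
  s_2 = 0 + 0 + 0 + 1 + 0 + 1 + 0 + 1 = 3 ≡ 1 (mod 2).
  s_3 = 1 + 1 + 0 + 1 + 0 + 1 + 0 + 1 = 5 ≡ 1 (mod 2).
  s_4 = 1 + 1 + 0 + 1 + 1 + 1 + 1 + 1 = 7 ≡ 1 (mod 2).
s = (0, 1, 1, 1)^T — this equals column 7 of H (binary 0111), so error is at position 7.
Correct: flip bit 7 of r = 111000101010101 to get c = 111000001010101.


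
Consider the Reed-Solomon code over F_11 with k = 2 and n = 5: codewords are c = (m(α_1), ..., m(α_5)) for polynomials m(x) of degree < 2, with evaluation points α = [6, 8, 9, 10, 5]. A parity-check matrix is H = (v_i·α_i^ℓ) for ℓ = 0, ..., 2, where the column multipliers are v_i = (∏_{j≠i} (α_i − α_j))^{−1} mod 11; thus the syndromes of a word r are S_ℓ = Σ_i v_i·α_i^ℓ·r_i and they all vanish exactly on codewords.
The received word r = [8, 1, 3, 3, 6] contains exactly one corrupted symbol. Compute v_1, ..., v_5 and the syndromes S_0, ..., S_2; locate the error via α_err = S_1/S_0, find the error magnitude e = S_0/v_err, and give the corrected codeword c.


S = (6, 5, 6), error at position 4, error magnitude e = 9, c = [8, 1, 3, 5, 6].

Step 1: column multipliers v_i = (∏_{j≠i}(α_i − α_j))^{−1} mod 11.
  i = 1 (α = 6): (6−8)(6−9)(6−10)(6−5) = (−2)·(−3)·(−4)·1 = −24 ≡ 9, so v_1 = 9^{−1} = 5 (mod 11).
  i = 2 (α = 8): (8−6)(8−9)(8−10)(8−5) = 2·(−1)·(−2)·3 = 12 ≡ 1, so v_2 = 1^{−1} = 1 (mod 11).
  i = 3 (α = 9): (9−6)(9−8)(9−10)(9−5) = 3·1·(−1)·4 = −12 ≡ 10, so v_3 = 10^{−1} = 10 (mod 11).
  i = 4 (α = 10): (10−6)(10−8)(10−9)(10−5) = 4·2·1·5 = 40 ≡ 7, so v_4 = 7^{−1} = 8 (mod 11).
  i = 5 (α = 5): (5−6)(5−8)(5−9)(5−10) = (−1)·(−3)·(−4)·(−5) = 60 ≡ 5, so v_5 = 5^{−1} = 9 (mod 11).
  v = [5, 1, 10, 8, 9].
Step 2: syndromes of r = [8, 1, 3, 3, 6] (all sums mod 11).
  S_0 = Σ v_i r_i = 5·8 + 1·1 + 10·3 + 8·3 + 9·6 = 149 ≡ 6.
  S_1 = Σ v_i α_i r_i = 5·6·8 + 1·8·1 + 10·9·3 + 8·10·3 + 9·5·6 = 1028 ≡ 5.
  α_i^2 mod 11 = [3, 9, 4, 1, 3].
  S_2 = Σ v_i α_i^2 r_i = 5·3·8 + 1·9·1 + 10·4·3 + 8·1·3 + 9·3·6 = 435 ≡ 6.
  S = (6, 5, 6) ≠ 0, so r is not a codeword (an error is present).
Step 3: locate the error. For a single error e at position i, S_ℓ = v_i·e·α_i^ℓ, so α_err = S_1/S_0.
  S_0^{−1} = 6^{−1} = 2 (mod 11), so α_err = 5·2 = 10 ≡ 10 = α_4. Error position i = 4.
  Consistency check: S_2/S_1 = 6·9 = 54 ≡ 10 = α_err ✓ (single-error assumption holds).
Step 4: error magnitude e = S_0/v_4 = S_0·∏_{j≠4}(α_4 − α_j) = 6·7 = 42 ≡ 9 (mod 11).
Step 5: correct position 4: c_4 = r_4 − e = 3 − 9 ≡ 5 (mod 11). Hence c = [8, 1, 3, 5, 6].
  Check: interpolating c through the α_i gives m(x) = 7 + 2·x (degree < 2) with m(α_i) = c_i for every i, so c is indeed a codeword.


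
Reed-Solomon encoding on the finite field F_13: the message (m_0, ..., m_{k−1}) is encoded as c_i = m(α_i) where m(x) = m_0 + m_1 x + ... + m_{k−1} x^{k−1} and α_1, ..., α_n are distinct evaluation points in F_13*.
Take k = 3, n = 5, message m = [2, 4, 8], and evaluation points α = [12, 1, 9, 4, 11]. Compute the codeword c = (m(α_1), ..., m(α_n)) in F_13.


c = [6, 1, 10, 3, 0]

Message polynomial: m(x) = 2 + 4·x + 8·x^2 (mod 13).
For each evaluation point α_i, compute m(α_i) mod 13:
  α_1 = 12: Horner steps 8 → 9 → 6, so m(12) = 6.
  α_2 = 1: Horner steps 8 → 12 → 1, so m(1) = 1.
  α_3 = 9: Horner steps 8 → 11 → 10, so m(9) = 10.
  α_4 = 4: Horner steps 8 → 10 → 3, so m(4) = 3.
  α_5 = 11: Horner steps 8 → 1 → 0, so m(11) = 0.
Codeword c = [6, 1, 10, 3, 0] ∈ F_13^5.


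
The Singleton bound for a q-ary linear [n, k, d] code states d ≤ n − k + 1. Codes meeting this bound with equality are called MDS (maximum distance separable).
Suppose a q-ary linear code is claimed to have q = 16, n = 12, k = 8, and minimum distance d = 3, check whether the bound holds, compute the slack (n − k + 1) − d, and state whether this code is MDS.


Singleton RHS = n − k + 1 = 5, slack = 2, bound satisfied, not MDS.

Singleton bound: d ≤ n − k + 1.
Here n = 12, k = 8, so n − k + 1 = 5.
Given d = 3, check d ≤ 5: YES.
Slack = (n − k + 1) − d = 2.
The code is NOT MDS (slack = 2 > 0).
Description: the claimed parameters are [12, 8, 3]_16; such a code would be non-MDS.


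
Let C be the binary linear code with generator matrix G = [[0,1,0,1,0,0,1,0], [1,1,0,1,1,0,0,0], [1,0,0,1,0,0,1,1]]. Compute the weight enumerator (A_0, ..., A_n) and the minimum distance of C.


Weight distribution: A_0 = 1, A_3 = 4, A_4 = 3. Minimum distance d = 3.

Enumerate all 2^3 = 8 messages m ∈ F_2^3.
For each, compute codeword c = mG in F_2^8, then tally its weight.
  m = 000 → c = 00000000, weight = 0.
  m = 100 → c = 01010010, weight = 3.
  m = 010 → c = 11011000, weight = 4.
  m = 110 → c = 10001010, weight = 3.
  m = 001 → c = 10010011, weight = 4.
  m = 101 → c = 11000001, weight = 3.
  m = 011 → c = 01001011, weight = 4.
  m = 111 → c = 00011001, weight = 3.
Tally weights:
  weight 0: 1 codewords.
  weight 3: 4 codewords.
  weight 4: 3 codewords.
Minimum distance d = smallest w > 0 with A_w > 0 = 3.
Sanity: Σ A_w = 8 = 2^3 = 8 ✓.


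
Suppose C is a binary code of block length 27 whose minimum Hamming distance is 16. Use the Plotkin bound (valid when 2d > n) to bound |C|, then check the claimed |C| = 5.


Plotkin bound M ≤ 6; given |C| = 5 ≤ bound (satisfied).

Check applicability: 2d = 32, n = 27.
2d − n = 5 > 0, so Plotkin applies.
Compute d/(2d−n) = 16/5 ≈ 3.2000.
⌊d/(2d−n)⌋ = 3.
Plotkin bound: M ≤ 2·3 = 6.
Given |C| = 5, check: satisfied.
This |C| is below the Plotkin bound.


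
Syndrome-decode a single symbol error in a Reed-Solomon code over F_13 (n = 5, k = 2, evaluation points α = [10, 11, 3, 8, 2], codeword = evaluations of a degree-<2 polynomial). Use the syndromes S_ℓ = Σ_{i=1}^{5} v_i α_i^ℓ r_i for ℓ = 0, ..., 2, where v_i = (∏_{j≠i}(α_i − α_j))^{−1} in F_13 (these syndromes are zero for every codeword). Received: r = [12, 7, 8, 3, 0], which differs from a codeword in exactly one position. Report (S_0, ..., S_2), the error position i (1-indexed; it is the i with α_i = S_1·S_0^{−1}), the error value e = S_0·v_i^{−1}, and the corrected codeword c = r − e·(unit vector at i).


S = (3, 11, 10), error at position 4, error magnitude e = 7, c = [12, 7, 8, 9, 0].

Step 1: column multipliers v_i = (∏_{j≠i}(α_i − α_j))^{−1} mod 13.
  i = 1 (α = 10): (10−11)(10−3)(10−8)(10−2) = (−1)·7·2·8 = −112 ≡ 5, so v_1 = 5^{−1} = 8 (mod 13).
  i = 2 (α = 11): (11−10)(11−3)(11−8)(11−2) = 1·8·3·9 = 216 ≡ 8, so v_2 = 8^{−1} = 5 (mod 13).
  i = 3 (α = 3): (3−10)(3−11)(3−8)(3−2) = (−7)·(−8)·(−5)·1 = −280 ≡ 6, so v_3 = 6^{−1} = 11 (mod 13).
  i = 4 (α = 8): (8−10)(8−11)(8−3)(8−2) = (−2)·(−3)·5·6 = 180 ≡ 11, so v_4 = 11^{−1} = 6 (mod 13).
  i = 5 (α = 2): (2−10)(2−11)(2−3)(2−8) = (−8)·(−9)·(−1)·(−6) = 432 ≡ 3, so v_5 = 3^{−1} = 9 (mod 13).
  v = [8, 5, 11, 6, 9].
Step 2: syndromes of r = [12, 7, 8, 3, 0] (all sums mod 13).
  S_0 = Σ v_i r_i = 8·12 + 5·7 + 11·8 + 6·3 + 9·0 = 237 ≡ 3.
  S_1 = Σ v_i α_i r_i = 8·10·12 + 5·11·7 + 11·3·8 + 6·8·3 + 9·2·0 = 1753 ≡ 11.
  α_i^2 mod 13 = [9, 4, 9, 12, 4].
  S_2 = Σ v_i α_i^2 r_i = 8·9·12 + 5·4·7 + 11·9·8 + 6·12·3 + 9·4·0 = 2012 ≡ 10.
  S = (3, 11, 10) ≠ 0, so r is not a codeword (an error is present).
Step 3: locate the error. For a single error e at position i, S_ℓ = v_i·e·α_i^ℓ, so α_err = S_1/S_0.
  S_0^{−1} = 3^{−1} = 9 (mod 13), so α_err = 11·9 = 99 ≡ 8 = α_4. Error position i = 4.
  Consistency check: S_2/S_1 = 10·6 = 60 ≡ 8 = α_err ✓ (single-error assumption holds).
Step 4: error magnitude e = S_0/v_4 = S_0·∏_{j≠4}(α_4 − α_j) = 3·11 = 33 ≡ 7 (mod 13).
Step 5: correct position 4: c_4 = r_4 − e = 3 − 7 ≡ 9 (mod 13). Hence c = [12, 7, 8, 9, 0].
  Check: interpolating c through the α_i gives m(x) = 10 + 8·x (degree < 2) with m(α_i) = c_i for every i, so c is indeed a codeword.


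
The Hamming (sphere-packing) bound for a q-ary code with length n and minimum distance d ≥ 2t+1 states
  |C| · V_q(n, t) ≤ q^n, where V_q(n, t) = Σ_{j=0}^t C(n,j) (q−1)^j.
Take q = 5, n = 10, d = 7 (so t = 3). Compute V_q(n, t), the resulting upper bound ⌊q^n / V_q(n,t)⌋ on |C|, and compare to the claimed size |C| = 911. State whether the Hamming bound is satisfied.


V_q(n, t) = 8441, q^n = 9765625, Hamming bound = 1156, |C| = 911 ≤ bound (satisfied).

Step 1: Compute V_q(n, t) = Σ_{j=0}^3 C(n, j) (q−1)^j.
  j = 0: C(10,0)·(4)^0 = 1·1 = 1.
  j = 1: C(10,1)·(4)^1 = 10·4 = 40.
  j = 2: C(10,2)·(4)^2 = 45·16 = 720.
  j = 3: C(10,3)·(4)^3 = 120·64 = 7680.
  V_q(n, t) = 1 + 40 + 720 + 7680 = 8441.
Step 2: q^n = 5^10 = 9765625.
Step 3: Hamming bound ⌊q^n / V_q(n,t)⌋ = ⌊9765625/8441⌋ = 1156.
Step 4: Compare |C| = 911 to 1156: satisfied.
The claimed |C| lies below the Hamming bound.


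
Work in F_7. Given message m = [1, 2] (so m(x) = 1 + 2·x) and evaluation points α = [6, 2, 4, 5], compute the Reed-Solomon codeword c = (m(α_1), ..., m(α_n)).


c = [6, 5, 2, 4]

Message polynomial: m(x) = 1 + 2·x (mod 7).
For each evaluation point α_i, compute m(α_i) mod 7:
  α_1 = 6: Horner steps 2 → 6, so m(6) = 6.
  α_2 = 2: Horner steps 2 → 5, so m(2) = 5.
  α_3 = 4: Horner steps 2 → 2, so m(4) = 2.
  α_4 = 5: Horner steps 2 → 4, so m(5) = 4.
Codeword c = [6, 5, 2, 4] ∈ F_7^4.


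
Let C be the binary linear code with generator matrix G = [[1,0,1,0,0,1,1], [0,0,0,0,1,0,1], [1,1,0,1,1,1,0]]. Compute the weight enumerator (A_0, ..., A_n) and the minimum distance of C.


Weight distribution: A_0 = 1, A_2 = 1, A_3 = 1, A_4 = 2, A_5 = 3. Minimum distance d = 2.

Enumerate all 2^3 = 8 messages m ∈ F_2^3.
For each, compute codeword c = mG in F_2^7, then tally its weight.
  m = 000 → c = 0000000, weight = 0.
  m = 100 → c = 1010011, weight = 4.
  m = 010 → c = 0000101, weight = 2.
  m = 110 → c = 1010110, weight = 4.
  m = 001 → c = 1101110, weight = 5.
  m = 101 → c = 0111101, weight = 5.
  m = 011 → c = 1101011, weight = 5.
  m = 111 → c = 0111000, weight = 3.
Tally weights:
  weight 0: 1 codewords.
  weight 2: 1 codewords.
  weight 3: 1 codewords.
  weight 4: 2 codewords.
  weight 5: 3 codewords.
Minimum distance d = smallest w > 0 with A_w > 0 = 2.
Sanity: Σ A_w = 8 = 2^3 = 8 ✓.


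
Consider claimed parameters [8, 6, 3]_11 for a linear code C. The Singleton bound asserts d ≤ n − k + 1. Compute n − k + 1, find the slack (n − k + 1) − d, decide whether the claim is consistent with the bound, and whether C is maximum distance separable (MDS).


Singleton RHS = n − k + 1 = 3, slack = 0, bound satisfied, MDS.

Singleton bound: d ≤ n − k + 1.
Here n = 8, k = 6, so n − k + 1 = 3.
Given d = 3, check d ≤ 3: YES.
Slack = (n − k + 1) − d = 0.
The code is MDS (slack = 0).
Description: the claimed parameters are [8, 6, 3]_11; such a code would be MDS (meets Singleton bound).


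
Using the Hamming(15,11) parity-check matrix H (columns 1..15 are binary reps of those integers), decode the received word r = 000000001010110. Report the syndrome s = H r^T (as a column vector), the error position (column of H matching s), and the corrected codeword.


s = (0, 0, 0, 1)^T, error position = 1, corrected codeword c = 100000001010110

Compute s = H r^T mod 2 one row at a time:
  s_1 = 0 + 1 + 0 + 1 + 0 + 1 + 1 + 0 = 4 ≡ 0 (mod 2).
  s_2 = 0 + 0 + 0 + 0 + 0 + 1 + 1 + 0 = 2 ≡ 0 (mod 2).
  s_3 = 0 + 0 + 0 + 0 + 0 + 1 + 1 + 0 = 2 ≡ 0 (mod 2).
  s_4 = 0 + 0 + 0 + 0 + 1 + 1 + 1 + 0 = 3 ≡ 1 (mod 2).
s = (0, 0, 0, 1)^T — this equals column 1 of H (binary 0001), so error is at position 1.
Correct: flip bit 1 of r = 000000001010110 to get c = 100000001010110.


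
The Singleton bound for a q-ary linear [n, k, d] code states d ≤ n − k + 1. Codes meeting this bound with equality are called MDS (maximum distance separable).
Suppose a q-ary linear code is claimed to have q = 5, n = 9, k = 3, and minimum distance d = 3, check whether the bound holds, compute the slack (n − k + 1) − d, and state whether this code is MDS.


Singleton RHS = n − k + 1 = 7, slack = 4, bound satisfied, not MDS.

Singleton bound: d ≤ n − k + 1.
Here n = 9, k = 3, so n − k + 1 = 7.
Given d = 3, check d ≤ 7: YES.
Slack = (n − k + 1) − d = 4.
The code is NOT MDS (slack = 4 > 0).
Description: the claimed parameters are [9, 3, 3]_5; such a code would be non-MDS.


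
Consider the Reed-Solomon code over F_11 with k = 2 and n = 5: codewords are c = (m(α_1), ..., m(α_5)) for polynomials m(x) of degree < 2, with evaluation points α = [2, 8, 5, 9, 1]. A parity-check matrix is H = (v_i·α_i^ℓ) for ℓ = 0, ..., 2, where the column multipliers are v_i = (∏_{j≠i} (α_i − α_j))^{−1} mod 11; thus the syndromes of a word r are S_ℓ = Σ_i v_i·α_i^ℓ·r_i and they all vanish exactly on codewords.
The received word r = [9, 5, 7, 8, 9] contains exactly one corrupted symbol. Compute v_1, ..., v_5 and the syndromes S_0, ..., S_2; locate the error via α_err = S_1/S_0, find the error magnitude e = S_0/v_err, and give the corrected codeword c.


S = (9, 9, 9), error at position 5, error magnitude e = 3, c = [9, 5, 7, 8, 6].

Step 1: column multipliers v_i = (∏_{j≠i}(α_i − α_j))^{−1} mod 11.
  i = 1 (α = 2): (2−8)(2−5)(2−9)(2−1) = (−6)·(−3)·(−7)·1 = −126 ≡ 6, so v_1 = 6^{−1} = 2 (mod 11).
  i = 2 (α = 8): (8−2)(8−5)(8−9)(8−1) = 6·3·(−1)·7 = −126 ≡ 6, so v_2 = 6^{−1} = 2 (mod 11).
  i = 3 (α = 5): (5−2)(5−8)(5−9)(5−1) = 3·(−3)·(−4)·4 = 144 ≡ 1, so v_3 = 1^{−1} = 1 (mod 11).
  i = 4 (α = 9): (9−2)(9−8)(9−5)(9−1) = 7·1·4·8 = 224 ≡ 4, so v_4 = 4^{−1} = 3 (mod 11).
  i = 5 (α = 1): (1−2)(1−8)(1−5)(1−9) = (−1)·(−7)·(−4)·(−8) = 224 ≡ 4, so v_5 = 4^{−1} = 3 (mod 11).
  v = [2, 2, 1, 3, 3].
Step 2: syndromes of r = [9, 5, 7, 8, 9] (all sums mod 11).
  S_0 = Σ v_i r_i = 2·9 + 2·5 + 1·7 + 3·8 + 3·9 = 86 ≡ 9.
  S_1 = Σ v_i α_i r_i = 2·2·9 + 2·8·5 + 1·5·7 + 3·9·8 + 3·1·9 = 394 ≡ 9.
  α_i^2 mod 11 = [4, 9, 3, 4, 1].
  S_2 = Σ v_i α_i^2 r_i = 2·4·9 + 2·9·5 + 1·3·7 + 3·4·8 + 3·1·9 = 306 ≡ 9.
  S = (9, 9, 9) ≠ 0, so r is not a codeword (an error is present).
Step 3: locate the error. For a single error e at position i, S_ℓ = v_i·e·α_i^ℓ, so α_err = S_1/S_0.
  S_0^{−1} = 9^{−1} = 5 (mod 11), so α_err = 9·5 = 45 ≡ 1 = α_5. Error position i = 5.
  Consistency check: S_2/S_1 = 9·5 = 45 ≡ 1 = α_err ✓ (single-error assumption holds).
Step 4: error magnitude e = S_0/v_5 = S_0·∏_{j≠5}(α_5 − α_j) = 9·4 = 36 ≡ 3 (mod 11).
Step 5: correct position 5: c_5 = r_5 − e = 9 − 3 ≡ 6 (mod 11). Hence c = [9, 5, 7, 8, 6].
  Check: interpolating c through the α_i gives m(x) = 3 + 3·x (degree < 2) with m(α_i) = c_i for every i, so c is indeed a codeword.


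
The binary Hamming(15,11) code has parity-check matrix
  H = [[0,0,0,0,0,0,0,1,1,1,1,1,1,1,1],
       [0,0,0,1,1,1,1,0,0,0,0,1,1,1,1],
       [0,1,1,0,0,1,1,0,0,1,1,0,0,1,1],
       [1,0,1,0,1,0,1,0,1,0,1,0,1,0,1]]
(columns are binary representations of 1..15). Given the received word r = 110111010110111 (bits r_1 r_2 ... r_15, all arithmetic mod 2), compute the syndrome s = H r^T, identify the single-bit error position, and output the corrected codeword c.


s = (0, 0, 0, 1)^T, error position = 1, corrected codeword c = 010111010110111

Compute s = H r^T mod 2 one row at a time:
  s_1 = 1 + 0 + 1 + 1 + 0 + 1 + 1 + 1 = 6 ≡ 0 (mod 2).
  s_2 = 1 + 1 + 1 + 0 + 0 + 1 + 1 + 1 = 6 ≡ 0 (mod 2).
  s_3 = 1 + 0 + 1 + 0 + 1 + 1 + 1 + 1 = 6 ≡ 0 (mod 2).
  s_4 = 1 + 0 + 1 + 0 + 0 + 1 + 1 + 1 = 5 ≡ 1 (mod 2).
s = (0, 0, 0, 1)^T — this equals column 1 of H (binary 0001), so error is at position 1.
Correct: flip bit 1 of r = 110111010110111 to get c = 010111010110111.


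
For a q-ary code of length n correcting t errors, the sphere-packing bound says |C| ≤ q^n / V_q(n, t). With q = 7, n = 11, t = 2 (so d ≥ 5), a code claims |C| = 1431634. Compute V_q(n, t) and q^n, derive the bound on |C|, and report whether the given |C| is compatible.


V_q(n, t) = 2047, q^n = 1977326743, Hamming bound = 965963, |C| = 1431634 > bound (violated).

Step 1: Compute V_q(n, t) = Σ_{j=0}^2 C(n, j) (q−1)^j.
  j = 0: C(11,0)·(6)^0 = 1·1 = 1.
  j = 1: C(11,1)·(6)^1 = 11·6 = 66.
  j = 2: C(11,2)·(6)^2 = 55·36 = 1980.
  V_q(n, t) = 1 + 66 + 1980 = 2047.
Step 2: q^n = 7^11 = 1977326743.
Step 3: Hamming bound ⌊q^n / V_q(n,t)⌋ = ⌊1977326743/2047⌋ = 965963.
Step 4: Compare |C| = 1431634 to 965963: violated.
The claimed |C| lies above the Hamming bound, so no 7-ary code of length 11 with d ≥ 5 can have 1431634 codewords.


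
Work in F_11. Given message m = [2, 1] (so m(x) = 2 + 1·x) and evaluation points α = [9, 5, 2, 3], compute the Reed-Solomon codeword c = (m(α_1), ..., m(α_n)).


c = [0, 7, 4, 5]

Message polynomial: m(x) = 2 + 1·x (mod 11).
For each evaluation point α_i, compute m(α_i) mod 11:
  α_1 = 9: Horner steps 1 → 0, so m(9) = 0.
  α_2 = 5: Horner steps 1 → 7, so m(5) = 7.
  α_3 = 2: Horner steps 1 → 4, so m(2) = 4.
  α_4 = 3: Horner steps 1 → 5, so m(3) = 5.
Codeword c = [0, 7, 4, 5] ∈ F_11^4.


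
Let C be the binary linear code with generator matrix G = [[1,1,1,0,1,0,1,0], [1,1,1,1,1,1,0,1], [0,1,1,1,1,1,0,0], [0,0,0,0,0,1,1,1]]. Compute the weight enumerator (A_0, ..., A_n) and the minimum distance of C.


Weight distribution: A_0 = 1, A_1 = 1, A_2 = 1, A_3 = 3, A_4 = 3, A_5 = 3, A_6 = 3, A_7 = 1. Minimum distance d = 1.

Enumerate all 2^4 = 16 messages m ∈ F_2^4.
For each, compute codeword c = mG in F_2^8, then tally its weight.
  m = 0000 → c = 00000000, weight = 0.
  m = 1000 → c = 11101010, weight = 5.
  m = 0100 → c = 11111101, weight = 7.
  m = 1100 → c = 00010111, weight = 4.
  m = 0010 → c = 01111100, weight = 5.
  m = 1010 → c = 10010110, weight = 4.
  m = 0110 → c = 10000001, weight = 2.
  m = 1110 → c = 01101011, weight = 5.
  m = 0001 → c = 00000111, weight = 3.
  m = 1001 → c = 11101101, weight = 6.
  m = 0101 → c = 11111010, weight = 6.
  m = 1101 → c = 00010000, weight = 1.
  m = 0011 → c = 01111011, weight = 6.
  m = 1011 → c = 10010001, weight = 3.
  m = 0111 → c = 10000110, weight = 3.
  m = 1111 → c = 01101100, weight = 4.
Tally weights:
  weight 0: 1 codewords.
  weight 1: 1 codewords.
  weight 2: 1 codewords.
  weight 3: 3 codewords.
  weight 4: 3 codewords.
  weight 5: 3 codewords.
  weight 6: 3 codewords.
  weight 7: 1 codewords.
Minimum distance d = smallest w > 0 with A_w > 0 = 1.
Sanity: Σ A_w = 16 = 2^4 = 16 ✓.


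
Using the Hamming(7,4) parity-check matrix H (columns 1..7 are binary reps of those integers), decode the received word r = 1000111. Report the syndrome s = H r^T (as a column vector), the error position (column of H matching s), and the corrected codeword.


s = (1, 0, 1)^T, error position = 5, corrected codeword c = 1000011

Compute s = H r^T mod 2 one row at a time:
  s_1 = 0 + 1 + 1 + 1 = 3 ≡ 1 (mod 2).
  s_2 = 0 + 0 + 1 + 1 = 2 ≡ 0 (mod 2).
  s_3 = 1 + 0 + 1 + 1 = 3 ≡ 1 (mod 2).
s = (1, 0, 1)^T — this equals column 5 of H (binary 101), so error is at position 5.
Correct: flip bit 5 of r = 1000111 to get c = 1000011.


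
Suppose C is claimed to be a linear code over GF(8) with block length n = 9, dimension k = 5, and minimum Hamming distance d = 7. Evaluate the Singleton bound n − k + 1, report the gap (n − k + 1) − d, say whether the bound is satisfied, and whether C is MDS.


Singleton RHS = n − k + 1 = 5, slack = -2, bound violated (no such code; not MDS).

Singleton bound: d ≤ n − k + 1.
Here n = 9, k = 5, so n − k + 1 = 5.
Given d = 7, check d ≤ 5: NO.
Slack = (n − k + 1) − d = -2.
The slack is negative: d = 7 exceeds n − k + 1 = 5 by 2, so the Singleton bound is violated and no linear [9, 5, 7]_8 code can exist. In particular it is not MDS (MDS requires d = n − k + 1 exactly).
Description: the claimed parameters are [9, 5, 7]_8; such a code would be impossible (violates the Singleton bound).


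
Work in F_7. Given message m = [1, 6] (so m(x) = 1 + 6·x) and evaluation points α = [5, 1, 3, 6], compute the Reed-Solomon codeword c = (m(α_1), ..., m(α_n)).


c = [3, 0, 5, 2]

Message polynomial: m(x) = 1 + 6·x (mod 7).
For each evaluation point α_i, compute m(α_i) mod 7:
  α_1 = 5: Horner steps 6 → 3, so m(5) = 3.
  α_2 = 1: Horner steps 6 → 0, so m(1) = 0.
  α_3 = 3: Horner steps 6 → 5, so m(3) = 5.
  α_4 = 6: Horner steps 6 → 2, so m(6) = 2.
Codeword c = [3, 0, 5, 2] ∈ F_7^4.


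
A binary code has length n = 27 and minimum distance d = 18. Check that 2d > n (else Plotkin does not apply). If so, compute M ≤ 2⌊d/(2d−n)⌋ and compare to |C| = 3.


Plotkin bound M ≤ 4; given |C| = 3 ≤ bound (satisfied).

Check applicability: 2d = 36, n = 27.
2d − n = 9 > 0, so Plotkin applies.
Compute d/(2d−n) = 18/9 ≈ 2.0000.
⌊d/(2d−n)⌋ = 2.
Plotkin bound: M ≤ 2·2 = 4.
Given |C| = 3, check: satisfied.
This |C| is below the Plotkin bound.


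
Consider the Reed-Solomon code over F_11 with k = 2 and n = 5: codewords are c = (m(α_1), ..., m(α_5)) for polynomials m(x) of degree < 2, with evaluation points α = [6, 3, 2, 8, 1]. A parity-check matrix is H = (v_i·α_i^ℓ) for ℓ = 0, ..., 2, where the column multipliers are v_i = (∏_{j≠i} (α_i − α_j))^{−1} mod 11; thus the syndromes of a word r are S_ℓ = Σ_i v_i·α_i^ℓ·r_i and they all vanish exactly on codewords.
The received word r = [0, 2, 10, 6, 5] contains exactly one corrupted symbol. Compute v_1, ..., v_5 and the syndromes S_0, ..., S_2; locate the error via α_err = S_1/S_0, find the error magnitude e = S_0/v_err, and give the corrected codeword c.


S = (5, 5, 5), error at position 5, error magnitude e = 9, c = [0, 2, 10, 6, 7].

Step 1: column multipliers v_i = (∏_{j≠i}(α_i − α_j))^{−1} mod 11.
  i = 1 (α = 6): (6−3)(6−2)(6−8)(6−1) = 3·4·(−2)·5 = −120 ≡ 1, so v_1 = 1^{−1} = 1 (mod 11).
  i = 2 (α = 3): (3−6)(3−2)(3−8)(3−1) = (−3)·1·(−5)·2 = 30 ≡ 8, so v_2 = 8^{−1} = 7 (mod 11).
  i = 3 (α = 2): (2−6)(2−3)(2−8)(2−1) = (−4)·(−1)·(−6)·1 = −24 ≡ 9, so v_3 = 9^{−1} = 5 (mod 11).
  i = 4 (α = 8): (8−6)(8−3)(8−2)(8−1) = 2·5·6·7 = 420 ≡ 2, so v_4 = 2^{−1} = 6 (mod 11).
  i = 5 (α = 1): (1−6)(1−3)(1−2)(1−8) = (−5)·(−2)·(−1)·(−7) = 70 ≡ 4, so v_5 = 4^{−1} = 3 (mod 11).
  v = [1, 7, 5, 6, 3].
Step 2: syndromes of r = [0, 2, 10, 6, 5] (all sums mod 11).
  S_0 = Σ v_i r_i = 1·0 + 7·2 + 5·10 + 6·6 + 3·5 = 115 ≡ 5.
  S_1 = Σ v_i α_i r_i = 1·6·0 + 7·3·2 + 5·2·10 + 6·8·6 + 3·1·5 = 445 ≡ 5.
  α_i^2 mod 11 = [3, 9, 4, 9, 1].
  S_2 = Σ v_i α_i^2 r_i = 1·3·0 + 7·9·2 + 5·4·10 + 6·9·6 + 3·1·5 = 665 ≡ 5.
  S = (5, 5, 5) ≠ 0, so r is not a codeword (an error is present).
Step 3: locate the error. For a single error e at position i, S_ℓ = v_i·e·α_i^ℓ, so α_err = S_1/S_0.
  S_0^{−1} = 5^{−1} = 9 (mod 11), so α_err = 5·9 = 45 ≡ 1 = α_5. Error position i = 5.
  Consistency check: S_2/S_1 = 5·9 = 45 ≡ 1 = α_err ✓ (single-error assumption holds).
Step 4: error magnitude e = S_0/v_5 = S_0·∏_{j≠5}(α_5 − α_j) = 5·4 = 20 ≡ 9 (mod 11).
Step 5: correct position 5: c_5 = r_5 − e = 5 − 9 ≡ 7 (mod 11). Hence c = [0, 2, 10, 6, 7].
  Check: interpolating c through the α_i gives m(x) = 4 + 3·x (degree < 2) with m(α_i) = c_i for every i, so c is indeed a codeword.


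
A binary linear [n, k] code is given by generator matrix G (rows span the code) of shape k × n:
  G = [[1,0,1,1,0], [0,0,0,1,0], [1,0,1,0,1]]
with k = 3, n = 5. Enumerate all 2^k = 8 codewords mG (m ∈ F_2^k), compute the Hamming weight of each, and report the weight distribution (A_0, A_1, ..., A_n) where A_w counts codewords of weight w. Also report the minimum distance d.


Weight distribution: A_0 = 1, A_1 = 2, A_2 = 2, A_3 = 2, A_4 = 1. Minimum distance d = 1.

Enumerate all 2^3 = 8 messages m ∈ F_2^3.
For each, compute codeword c = mG in F_2^5, then tally its weight.
  m = 000 → c = 00000, weight = 0.
  m = 100 → c = 10110, weight = 3.
  m = 010 → c = 00010, weight = 1.
  m = 110 → c = 10100, weight = 2.
  m = 001 → c = 10101, weight = 3.
  m = 101 → c = 00011, weight = 2.
  m = 011 → c = 10111, weight = 4.
  m = 111 → c = 00001, weight = 1.
Tally weights:
  weight 0: 1 codewords.
  weight 1: 2 codewords.
  weight 2: 2 codewords.
  weight 3: 2 codewords.
  weight 4: 1 codewords.
Minimum distance d = smallest w > 0 with A_w > 0 = 1.
Sanity: Σ A_w = 8 = 2^3 = 8 ✓.


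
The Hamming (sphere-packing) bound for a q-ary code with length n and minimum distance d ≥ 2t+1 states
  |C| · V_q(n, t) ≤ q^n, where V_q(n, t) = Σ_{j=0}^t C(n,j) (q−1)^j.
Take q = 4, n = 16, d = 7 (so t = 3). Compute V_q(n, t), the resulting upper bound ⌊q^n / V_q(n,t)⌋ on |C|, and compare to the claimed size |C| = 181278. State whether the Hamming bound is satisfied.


V_q(n, t) = 16249, q^n = 4294967296, Hamming bound = 264321, |C| = 181278 ≤ bound (satisfied).

Step 1: Compute V_q(n, t) = Σ_{j=0}^3 C(n, j) (q−1)^j.
  j = 0: C(16,0)·(3)^0 = 1·1 = 1.
  j = 1: C(16,1)·(3)^1 = 16·3 = 48.
  j = 2: C(16,2)·(3)^2 = 120·9 = 1080.
  j = 3: C(16,3)·(3)^3 = 560·27 = 15120.
  V_q(n, t) = 1 + 48 + 1080 + 15120 = 16249.
Step 2: q^n = 4^16 = 4294967296.
Step 3: Hamming bound ⌊q^n / V_q(n,t)⌋ = ⌊4294967296/16249⌋ = 264321.
Step 4: Compare |C| = 181278 to 264321: satisfied.
The claimed |C| lies below the Hamming bound.


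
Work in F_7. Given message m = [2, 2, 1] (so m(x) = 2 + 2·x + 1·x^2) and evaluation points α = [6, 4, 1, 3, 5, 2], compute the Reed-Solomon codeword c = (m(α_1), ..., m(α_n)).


c = [1, 5, 5, 3, 2, 3]

Message polynomial: m(x) = 2 + 2·x + 1·x^2 (mod 7).
For each evaluation point α_i, compute m(α_i) mod 7:
  α_1 = 6: Horner steps 1 → 1 → 1, so m(6) = 1.
  α_2 = 4: Horner steps 1 → 6 → 5, so m(4) = 5.
  α_3 = 1: Horner steps 1 → 3 → 5, so m(1) = 5.
  α_4 = 3: Horner steps 1 → 5 → 3, so m(3) = 3.
  α_5 = 5: Horner steps 1 → 0 → 2, so m(5) = 2.
  α_6 = 2: Horner steps 1 → 4 → 3, so m(2) = 3.
Codeword c = [1, 5, 5, 3, 2, 3] ∈ F_7^6.


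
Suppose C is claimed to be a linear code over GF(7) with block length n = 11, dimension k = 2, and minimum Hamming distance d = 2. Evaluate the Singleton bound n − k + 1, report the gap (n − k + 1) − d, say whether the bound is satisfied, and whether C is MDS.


Singleton RHS = n − k + 1 = 10, slack = 8, bound satisfied, not MDS.

Singleton bound: d ≤ n − k + 1.
Here n = 11, k = 2, so n − k + 1 = 10.
Given d = 2, check d ≤ 10: YES.
Slack = (n − k + 1) − d = 8.
The code is NOT MDS (slack = 8 > 0).
Description: the claimed parameters are [11, 2, 2]_7; such a code would be non-MDS.


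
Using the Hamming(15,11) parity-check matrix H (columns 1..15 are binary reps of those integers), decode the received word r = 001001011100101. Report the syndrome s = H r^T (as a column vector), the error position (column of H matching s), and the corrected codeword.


s = (1, 1, 0, 0)^T, error position = 12, corrected codeword c = 001001011101101

Compute s = H r^T mod 2 one row at a time:
  s_1 = 1 + 1 + 1 + 0 + 0 + 1 + 0 + 1 = 5 ≡ 1 (mod 2).
  s_2 = 0 + 0 + 1 + 0 + 0 + 1 + 0 + 1 = 3 ≡ 1 (mod 2).
  s_3 = 0 + 1 + 1 + 0 + 1 + 0 + 0 + 1 = 4 ≡ 0 (mod 2).
  s_4 = 0 + 1 + 0 + 0 + 1 + 0 + 1 + 1 = 4 ≡ 0 (mod 2).
s = (1, 1, 0, 0)^T — this equals column 12 of H (binary 1100), so error is at position 12.
Correct: flip bit 12 of r = 001001011100101 to get c = 001001011101101.


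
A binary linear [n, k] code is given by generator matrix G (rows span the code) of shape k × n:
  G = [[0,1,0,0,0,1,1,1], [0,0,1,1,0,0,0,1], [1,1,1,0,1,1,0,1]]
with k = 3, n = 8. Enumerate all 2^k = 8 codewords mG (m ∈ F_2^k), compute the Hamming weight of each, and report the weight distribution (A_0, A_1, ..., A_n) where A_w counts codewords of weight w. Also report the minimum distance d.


Weight distribution: A_0 = 1, A_3 = 1, A_4 = 2, A_5 = 3, A_6 = 1. Minimum distance d = 3.

Enumerate all 2^3 = 8 messages m ∈ F_2^3.
For each, compute codeword c = mG in F_2^8, then tally its weight.
  m = 000 → c = 00000000, weight = 0.
  m = 100 → c = 01000111, weight = 4.
  m = 010 → c = 00110001, weight = 3.
  m = 110 → c = 01110110, weight = 5.
  m = 001 → c = 11101101, weight = 6.
  m = 101 → c = 10101010, weight = 4.
  m = 011 → c = 11011100, weight = 5.
  m = 111 → c = 10011011, weight = 5.
Tally weights:
  weight 0: 1 codewords.
  weight 3: 1 codewords.
  weight 4: 2 codewords.
  weight 5: 3 codewords.
  weight 6: 1 codewords.
Minimum distance d = smallest w > 0 with A_w > 0 = 3.
Sanity: Σ A_w = 8 = 2^3 = 8 ✓.


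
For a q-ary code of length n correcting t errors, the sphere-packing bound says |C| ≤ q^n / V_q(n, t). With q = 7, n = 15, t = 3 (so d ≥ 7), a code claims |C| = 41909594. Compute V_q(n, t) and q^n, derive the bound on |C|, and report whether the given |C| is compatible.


V_q(n, t) = 102151, q^n = 4747561509943, Hamming bound = 46475918, |C| = 41909594 ≤ bound (satisfied).

Step 1: Compute V_q(n, t) = Σ_{j=0}^3 C(n, j) (q−1)^j.
  j = 0: C(15,0)·(6)^0 = 1·1 = 1.
  j = 1: C(15,1)·(6)^1 = 15·6 = 90.
  j = 2: C(15,2)·(6)^2 = 105·36 = 3780.
  j = 3: C(15,3)·(6)^3 = 455·216 = 98280.
  V_q(n, t) = 1 + 90 + 3780 + 98280 = 102151.
Step 2: q^n = 7^15 = 4747561509943.
Step 3: Hamming bound ⌊q^n / V_q(n,t)⌋ = ⌊4747561509943/102151⌋ = 46475918.
Step 4: Compare |C| = 41909594 to 46475918: satisfied.
The claimed |C| lies below the Hamming bound.
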